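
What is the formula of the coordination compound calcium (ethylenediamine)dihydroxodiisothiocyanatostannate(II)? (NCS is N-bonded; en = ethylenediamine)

Ca[Sn(en)(NCS)2(OH)2]

Ligands: 2 hydroxo (OH, -1), 2 isothiocyanato (NCS, -1), 1 ethylenediamine (en, neutral). Ligand charge sum = -4.
Charge balance with calcium (+2) requires 1 complex ion per 1 calcium.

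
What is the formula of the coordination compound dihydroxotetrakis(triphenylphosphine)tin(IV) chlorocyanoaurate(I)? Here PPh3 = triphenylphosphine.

[Sn(OH)2(PPh3)4][AuCl(CN)]2

Cation [Sn…]: ligand charges -2, Sn(IV) ⇒ ion charge 2+.
Anion [Au…]: ligand charges -2, Au(I) ⇒ ion charge 1−.
One 2+ cation requires 2 of the 1− anion.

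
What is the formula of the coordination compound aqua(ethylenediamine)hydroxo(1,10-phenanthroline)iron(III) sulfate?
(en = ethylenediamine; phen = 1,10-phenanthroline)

[Fe(en)(H2O)(OH)(phen)]SO4

Ligands: 1 aqua (H2O, neutral), 1 ethylenediamine (en, neutral), 1 hydroxo (OH, -1), 1 1,10-phenanthroline (phen, neutral). Ligand charge sum = -1.
With Fe in oxidation state +3, the complex ion is [Fe...]^2+.
Charge balance with sulfate (-2) requires 1 complex ion per 1 sulfate.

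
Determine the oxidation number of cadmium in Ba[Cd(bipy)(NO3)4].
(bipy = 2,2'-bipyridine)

1 barium outside the brackets (+2 each) → the complex ion is 2−.
Ligand charges: 4×NO3 = -4; 1×bipy neutral; sum -4.
Cd + (-4) = 2− ⇒ Cd is +2.

+2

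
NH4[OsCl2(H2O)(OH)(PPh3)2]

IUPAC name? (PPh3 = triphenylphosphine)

ammonium aquadichlorohydroxobis(triphenylphosphine)osmate(II)

The 1 ammonium counter-ion carries a total charge of +1, so each complex ion is 1−.
Ligand charges: 1×aqua (neutral), 2×chloro (-1 each), 1×hydroxo (-1 each), 2×triphenylphosphine (neutral); total -3. So Os + (-3) = 1−, giving Os = +2.
Ligands are named alphabetically: aqua before chloro before hydroxo before triphenylphosphine.
The complex ion is anionic, so osmium takes the -ate form osmate(II).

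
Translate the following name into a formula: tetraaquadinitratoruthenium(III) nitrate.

Ligands: 4 aqua (H2O, neutral), 2 nitrato (NO3, -1). Ligand charge sum = -2.
Charge balance with nitrate (-1) requires 1 complex ion per 1 nitrate.

[Ru(H2O)4(NO3)2]NO3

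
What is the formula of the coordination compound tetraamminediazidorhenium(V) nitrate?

Ligands: 2 azido (N3, -1), 4 ammine (NH3, neutral). Ligand charge sum = -2.
With Re in oxidation state +5, the complex ion is [Re...]^3+.
Charge balance with nitrate (-1) requires 1 complex ion per 3 nitrate.

[Re(N3)2(NH3)4](NO3)3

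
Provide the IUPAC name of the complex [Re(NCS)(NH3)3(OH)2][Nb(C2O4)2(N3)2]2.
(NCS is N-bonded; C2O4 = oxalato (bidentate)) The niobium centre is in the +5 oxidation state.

triamminedihydroxoisothiocyanatorhenium(V) diazidodioxalatoniobate(V)

Nb is given as +5; the anion's ligand charges sum to -6, so the complex anion is 1−.
With 2 anions per cation, the cation must be 2×1 = 2+.
Cation: ligand charges sum to -3; for the ion to be 2+, Re = +5.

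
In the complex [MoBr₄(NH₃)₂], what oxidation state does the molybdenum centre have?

+4

No counter-ion: the bracketed complex is neutral.
Ligand charges: 2×NH3 neutral; 4×Br = -4; sum -4.
Mo + (-4) = 0 ⇒ Mo is +4.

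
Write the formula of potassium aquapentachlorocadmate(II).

Ligands: 1 aqua (H2O, neutral), 5 chloro (Cl, -1). Ligand charge sum = -5.
With Cd in oxidation state +2, the complex ion is [Cd...]^3−.
Charge balance with potassium (+1) requires 1 complex ion per 3 potassium.

K3[CdCl5(H2O)]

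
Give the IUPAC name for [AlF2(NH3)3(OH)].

triamminedifluorohydroxoaluminium(III)

There is no counter-ion, so the complex is neutral overall.
Ligand charges: 3×ammine (neutral), 1×hydroxo (-1 each), 2×fluoro (-1 each); total -3. So Al + (-3) = 0, giving Al = +3.
Ligands are named alphabetically: ammine before fluoro before hydroxo.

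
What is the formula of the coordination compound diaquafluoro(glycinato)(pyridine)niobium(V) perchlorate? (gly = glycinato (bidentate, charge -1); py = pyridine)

[NbF(gly)(H2O)2(py)](ClO4)3

Ligands: 1 glycinato (gly, -1), 2 aqua (H2O, neutral), 1 fluoro (F, -1), 1 pyridine (py, neutral). Ligand charge sum = -2.
With Nb in oxidation state +5, the complex ion is [Nb...]^3+.
Charge balance with perchlorate (-1) requires 1 complex ion per 3 perchlorate.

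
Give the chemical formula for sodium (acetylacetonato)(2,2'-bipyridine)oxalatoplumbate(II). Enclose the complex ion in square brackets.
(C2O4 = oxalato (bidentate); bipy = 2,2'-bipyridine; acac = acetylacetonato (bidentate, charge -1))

Ligands: 1 oxalato (C2O4, -2), 1 2,2'-bipyridine (bipy, neutral), 1 acetylacetonato (acac, -1). Ligand charge sum = -3.
Charge balance with sodium (+1) requires 1 complex ion per 1 sodium.

Na[Pb(acac)(bipy)(C2O4)]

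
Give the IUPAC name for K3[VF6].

The 3 potassium counter-ions carry a total charge of +3, so each complex ion is 3−.
Ligand charges: 6×fluoro (-1 each); total -6. So V + (-6) = 3−, giving V = +3.
The complex ion is anionic, so vanadium takes the -ate form vanadate(III).

potassium hexafluorovanadate(III)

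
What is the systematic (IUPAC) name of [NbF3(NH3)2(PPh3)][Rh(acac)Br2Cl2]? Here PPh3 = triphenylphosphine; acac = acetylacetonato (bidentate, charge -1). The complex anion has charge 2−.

diamminetrifluoro(triphenylphosphine)niobium(V) (acetylacetonato)dibromodichlororhodate(III)

The complex anion is given as 2−; its ligand charges sum to -5, so Rh = +3.
A 1:1 salt means the cation carries the equal and opposite charge, 2+.
Cation: ligand charges sum to -3; for the ion to be 2+, Nb = +5.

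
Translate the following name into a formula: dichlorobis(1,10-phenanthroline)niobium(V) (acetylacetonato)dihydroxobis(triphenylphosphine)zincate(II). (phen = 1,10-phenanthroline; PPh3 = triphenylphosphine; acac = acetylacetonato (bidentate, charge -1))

Cation [Nb…]: ligand charges -2, Nb(V) ⇒ ion charge 3+.
Anion [Zn…]: ligand charges -3, Zn(II) ⇒ ion charge 1−.
One 3+ cation requires 3 of the 1− anion.

[NbCl2(phen)2][Zn(acac)(OH)2(PPh3)2]3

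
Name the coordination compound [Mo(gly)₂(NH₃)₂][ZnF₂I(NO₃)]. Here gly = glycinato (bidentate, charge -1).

diamminebis(glycinato)molybdenum(IV) difluoroiodonitratozincate(II)

Both ions are complex: the cation is named first with the plain metal name, the anion second with the -ate form; each ion's ligands are alphabetised independently.
Zinc is always +2 in its complexes; the anion's ligand charges sum to -4, so the complex anion is 2−.
A 1:1 salt means the cation carries the equal and opposite charge, 2+.
Cation: ligand charges sum to -2; for the ion to be 2+, Mo = +4.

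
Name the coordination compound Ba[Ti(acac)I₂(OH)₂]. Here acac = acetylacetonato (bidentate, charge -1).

barium (acetylacetonato)dihydroxodiiodotitanate(III)

The 1 barium counter-ion carries a total charge of +2, so each complex ion is 2−.
Ligand charges: 1×acetylacetonato (-1 each), 2×iodo (-1 each), 2×hydroxo (-1 each); total -5. So Ti + (-5) = 2−, giving Ti = +3.
Ligands are named alphabetically: acetylacetonato before hydroxo before iodo.
The complex ion is anionic, so titanium takes the -ate form titanate(III).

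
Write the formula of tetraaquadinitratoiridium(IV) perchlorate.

Ligands: 4 aqua (H2O, neutral), 2 nitrato (NO3, -1). Ligand charge sum = -2.
With Ir in oxidation state +4, the complex ion is [Ir...]^2+.
Charge balance with perchlorate (-1) requires 1 complex ion per 2 perchlorate.

[Ir(H2O)4(NO3)2](ClO4)2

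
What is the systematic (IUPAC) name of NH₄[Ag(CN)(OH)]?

ammonium cyanohydroxoargentate(I)

The 1 ammonium counter-ion carries a total charge of +1, so each complex ion is 1−.
Ligand charges: 1×cyano (-1 each), 1×hydroxo (-1 each); total -2. So Ag + (-2) = 1−, giving Ag = +1.
Ligands are named alphabetically: cyano before hydroxo.
The complex ion is anionic, so silver takes the -ate form argentate(I).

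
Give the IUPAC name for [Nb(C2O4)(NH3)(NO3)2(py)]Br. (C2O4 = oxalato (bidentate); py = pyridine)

The 1 bromide counter-ion carries a total charge of -1, so each complex ion is 1+.
Ligand charges: 1×oxalato (-2 each), 2×nitrato (-1 each), 1×ammine (neutral), 1×pyridine (neutral); total -4. So Nb + (-4) = 1+, giving Nb = +5.
Ligands are named alphabetically: ammine before nitrato before oxalato before pyridine.

amminedinitratooxalato(pyridine)niobium(V) bromide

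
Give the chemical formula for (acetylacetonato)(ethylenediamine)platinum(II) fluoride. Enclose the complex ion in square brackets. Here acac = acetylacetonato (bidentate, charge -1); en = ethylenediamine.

Ligands: 1 acetylacetonato (acac, -1), 1 ethylenediamine (en, neutral). Ligand charge sum = -1.
With Pt in oxidation state +2, the complex ion is [Pt...]^1+.
Charge balance with fluoride (-1) requires 1 complex ion per 1 fluoride.

[Pt(acac)(en)]F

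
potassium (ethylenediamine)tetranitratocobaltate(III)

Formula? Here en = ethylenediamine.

K[Co(en)(NO3)4]

Ligands: 4 nitrato (NO3, -1), 1 ethylenediamine (en, neutral). Ligand charge sum = -4.
With Co in oxidation state +3, the complex ion is [Co...]^1−.
Charge balance with potassium (+1) requires 1 complex ion per 1 potassium.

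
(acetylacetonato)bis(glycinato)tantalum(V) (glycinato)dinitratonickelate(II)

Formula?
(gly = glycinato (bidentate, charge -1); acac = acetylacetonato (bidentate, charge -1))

[Ta(acac)(gly)2][Ni(gly)(NO3)2]2

Cation [Ta…]: ligand charges -3, Ta(V) ⇒ ion charge 2+.
Anion [Ni…]: ligand charges -3, Ni(II) ⇒ ion charge 1−.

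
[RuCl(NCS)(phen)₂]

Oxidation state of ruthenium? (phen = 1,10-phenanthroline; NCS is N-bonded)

No counter-ion: the bracketed complex is neutral.
Ligand charges: 1×Cl = -1; 2×phen neutral; 1×NCS = -1; sum -2.
Ru + (-2) = 0 ⇒ Ru is +2.

+2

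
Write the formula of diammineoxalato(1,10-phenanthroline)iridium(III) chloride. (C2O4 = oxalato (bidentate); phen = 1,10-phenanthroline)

Ligands: 2 ammine (NH3, neutral), 1 oxalato (C2O4, -2), 1 1,10-phenanthroline (phen, neutral). Ligand charge sum = -2.
With Ir in oxidation state +3, the complex ion is [Ir...]^1+.
Charge balance with chloride (-1) requires 1 complex ion per 1 chloride.

[Ir(C2O4)(NH3)2(phen)]Cl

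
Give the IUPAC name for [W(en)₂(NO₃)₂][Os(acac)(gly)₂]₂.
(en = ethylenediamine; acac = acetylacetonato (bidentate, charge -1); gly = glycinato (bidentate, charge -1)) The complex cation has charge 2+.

Both ions are complex: the cation is named first with the plain metal name, the anion second with the -ate form; each ion's ligands are alphabetised independently.
The complex cation is given as 2+; its ligand charges sum to -2, so W = +4.
With 2 anions per cation, each anion must be 2/2 = 1−.
Anion: ligand charges sum to -3; for the ion to be 1−, Os = +2.

bis(ethylenediamine)dinitratotungsten(IV) (acetylacetonato)bis(glycinato)osmate(II)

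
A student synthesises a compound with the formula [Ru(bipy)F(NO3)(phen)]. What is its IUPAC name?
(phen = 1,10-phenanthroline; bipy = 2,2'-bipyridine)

(2,2'-bipyridine)fluoronitrato(1,10-phenanthroline)ruthenium(II)

There is no counter-ion, so the complex is neutral overall.
Ligand charges: 1×1,10-phenanthroline (neutral), 1×nitrato (-1 each), 1×fluoro (-1 each), 1×2,2'-bipyridine (neutral); total -2. So Ru + (-2) = 0, giving Ru = +2.
Ligands are named alphabetically: bipyridine before fluoro before nitrato before phenanthroline.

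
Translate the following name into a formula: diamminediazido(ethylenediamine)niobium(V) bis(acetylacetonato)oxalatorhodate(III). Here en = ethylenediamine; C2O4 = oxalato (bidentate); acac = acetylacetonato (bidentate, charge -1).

Cation [Nb…]: ligand charges -2, Nb(V) ⇒ ion charge 3+.
Anion [Rh…]: ligand charges -4, Rh(III) ⇒ ion charge 1−.
One 3+ cation requires 3 of the 1− anion.

[Nb(en)(N3)2(NH3)2][Rh(acac)2(C2O4)]3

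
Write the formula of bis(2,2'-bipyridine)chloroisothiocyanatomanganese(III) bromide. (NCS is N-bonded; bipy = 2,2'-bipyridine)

[Mn(bipy)2Cl(NCS)]Br

Ligands: 1 isothiocyanato (NCS, -1), 1 chloro (Cl, -1), 2 2,2'-bipyridine (bipy, neutral). Ligand charge sum = -2.
With Mn in oxidation state +3, the complex ion is [Mn...]^1+.
Charge balance with bromide (-1) requires 1 complex ion per 1 bromide.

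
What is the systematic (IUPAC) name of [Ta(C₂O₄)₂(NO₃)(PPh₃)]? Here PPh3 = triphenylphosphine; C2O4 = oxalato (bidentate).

nitratodioxalato(triphenylphosphine)tantalum(V)

There is no counter-ion, so the complex is neutral overall.
Ligand charges: 1×triphenylphosphine (neutral), 1×nitrato (-1 each), 2×oxalato (-2 each); total -5. So Ta + (-5) = 0, giving Ta = +5.
Ligands are named alphabetically: nitrato before oxalato before triphenylphosphine.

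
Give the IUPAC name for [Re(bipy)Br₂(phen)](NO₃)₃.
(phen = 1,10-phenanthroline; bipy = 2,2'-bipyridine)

The 3 nitrate counter-ions carry a total charge of -3, so each complex ion is 3+.
Ligand charges: 1×1,10-phenanthroline (neutral), 2×bromo (-1 each), 1×2,2'-bipyridine (neutral); total -2. So Re + (-2) = 3+, giving Re = +5.
Ligands are named alphabetically: bipyridine before bromo before phenanthroline.

(2,2'-bipyridine)dibromo(1,10-phenanthroline)rhenium(V) nitrate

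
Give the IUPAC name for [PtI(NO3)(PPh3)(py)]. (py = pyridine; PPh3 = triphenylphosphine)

There is no counter-ion, so the complex is neutral overall.
Ligand charges: 1×pyridine (neutral), 1×triphenylphosphine (neutral), 1×iodo (-1 each), 1×nitrato (-1 each); total -2. So Pt + (-2) = 0, giving Pt = +2.
Ligands are named alphabetically: iodo before nitrato before pyridine before triphenylphosphine.

iodonitrato(pyridine)(triphenylphosphine)platinum(II)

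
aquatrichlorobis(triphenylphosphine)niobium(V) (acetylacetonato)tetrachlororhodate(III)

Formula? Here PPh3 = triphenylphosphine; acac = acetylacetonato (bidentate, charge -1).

Cation [Nb…]: ligand charges -3, Nb(V) ⇒ ion charge 2+.
Anion [Rh…]: ligand charges -5, Rh(III) ⇒ ion charge 2−.

[NbCl3(H2O)(PPh3)2][Rh(acac)Cl4]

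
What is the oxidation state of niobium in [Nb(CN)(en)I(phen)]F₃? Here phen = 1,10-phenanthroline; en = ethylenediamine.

3 fluoride outside the brackets (-1 each) → the complex ion is 3+.
Ligand charges: 1×phen neutral; 1×I = -1; 1×CN = -1; 1×en neutral; sum -2.
Nb + (-2) = 3+ ⇒ Nb is +5.

+5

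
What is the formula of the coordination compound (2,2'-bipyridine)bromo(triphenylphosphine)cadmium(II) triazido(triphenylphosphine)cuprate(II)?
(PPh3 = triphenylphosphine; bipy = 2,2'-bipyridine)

[Cd(bipy)Br(PPh3)][Cu(N3)3(PPh3)]

Cation [Cd…]: ligand charges -1, Cd(II) ⇒ ion charge 1+.
Anion [Cu…]: ligand charges -3, Cu(II) ⇒ ion charge 1−.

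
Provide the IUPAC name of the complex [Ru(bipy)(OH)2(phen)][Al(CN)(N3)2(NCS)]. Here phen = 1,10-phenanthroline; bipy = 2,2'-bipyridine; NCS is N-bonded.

(2,2'-bipyridine)dihydroxo(1,10-phenanthroline)ruthenium(III) diazidocyanoisothiocyanatoaluminate(III)

Both ions are complex: the cation is named first with the plain metal name, the anion second with the -ate form; each ion's ligands are alphabetised independently.
Aluminium is always +3 in its complexes; the anion's ligand charges sum to -4, so the complex anion is 1−.
A 1:1 salt means the cation carries the equal and opposite charge, 1+.
Cation: ligand charges sum to -2; for the ion to be 1+, Ru = +3.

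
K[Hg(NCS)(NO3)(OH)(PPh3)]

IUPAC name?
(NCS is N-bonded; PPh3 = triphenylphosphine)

potassium hydroxoisothiocyanatonitrato(triphenylphosphine)mercurate(II)

The 1 potassium counter-ion carries a total charge of +1, so each complex ion is 1−.
Ligand charges: 1×nitrato (-1 each), 1×isothiocyanato (-1 each), 1×hydroxo (-1 each), 1×triphenylphosphine (neutral); total -3. So Hg + (-3) = 1−, giving Hg = +2.
The complex ion is anionic, so mercury takes the -ate form mercurate(II).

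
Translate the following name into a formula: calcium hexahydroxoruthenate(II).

Ca2[Ru(OH)6]

Ligands: 6 hydroxo (OH, -1). Ligand charge sum = -6.
With Ru in oxidation state +2, the complex ion is [Ru...]^4−.
Charge balance with calcium (+2) requires 1 complex ion per 2 calcium.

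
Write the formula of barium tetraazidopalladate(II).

Ligands: 4 azido (N3, -1). Ligand charge sum = -4.
With Pd in oxidation state +2, the complex ion is [Pd...]^2−.
Charge balance with barium (+2) requires 1 complex ion per 1 barium.

Ba[Pd(N3)4]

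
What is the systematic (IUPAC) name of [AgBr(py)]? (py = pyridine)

There is no counter-ion, so the complex is neutral overall.
Ligand charges: 1×bromo (-1 each), 1×pyridine (neutral); total -1. So Ag + (-1) = 0, giving Ag = +1.
Ligands are named alphabetically: bromo before pyridine.

bromo(pyridine)silver(I)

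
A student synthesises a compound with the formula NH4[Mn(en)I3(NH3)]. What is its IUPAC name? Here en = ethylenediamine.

ammonium ammine(ethylenediamine)triiodomanganate(II)

The 1 ammonium counter-ion carries a total charge of +1, so each complex ion is 1−.
Ligand charges: 1×ethylenediamine (neutral), 1×ammine (neutral), 3×iodo (-1 each); total -3. So Mn + (-3) = 1−, giving Mn = +2.
Ligands are named alphabetically: ammine before ethylenediamine before iodo.
The complex ion is anionic, so manganese takes the -ate form manganate(II).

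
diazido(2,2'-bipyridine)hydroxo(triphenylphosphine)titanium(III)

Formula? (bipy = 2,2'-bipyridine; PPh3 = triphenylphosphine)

Ligands: 1 2,2'-bipyridine (bipy, neutral), 1 triphenylphosphine (PPh3, neutral), 1 hydroxo (OH, -1), 2 azido (N3, -1). Ligand charge sum = -3.
With Ti in oxidation state +3, the complex ion is [Ti...].

[Ti(bipy)(N3)2(OH)(PPh3)]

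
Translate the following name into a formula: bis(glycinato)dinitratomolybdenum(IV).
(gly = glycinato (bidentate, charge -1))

[Mo(gly)2(NO3)2]

Ligands: 2 glycinato (gly, -1), 2 nitrato (NO3, -1). Ligand charge sum = -4.
With Mo in oxidation state +4, the complex ion is [Mo...].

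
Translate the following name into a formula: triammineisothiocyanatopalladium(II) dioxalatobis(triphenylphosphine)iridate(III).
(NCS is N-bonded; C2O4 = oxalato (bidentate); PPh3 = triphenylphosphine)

Cation [Pd…]: ligand charges -1, Pd(II) ⇒ ion charge 1+.
Anion [Ir…]: ligand charges -4, Ir(III) ⇒ ion charge 1−.
One 1+ cation balances one 1− anion.

[Pd(NCS)(NH3)3][Ir(C2O4)2(PPh3)2]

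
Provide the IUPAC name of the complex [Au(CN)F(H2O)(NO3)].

There is no counter-ion, so the complex is neutral overall.
Ligand charges: 1×cyano (-1 each), 1×fluoro (-1 each), 1×nitrato (-1 each), 1×aqua (neutral); total -3. So Au + (-3) = 0, giving Au = +3.
Ligands are named alphabetically: aqua before cyano before fluoro before nitrato.

aquacyanofluoronitratogold(III)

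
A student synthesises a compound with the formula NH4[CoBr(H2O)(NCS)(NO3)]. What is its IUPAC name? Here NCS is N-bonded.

The 1 ammonium counter-ion carries a total charge of +1, so each complex ion is 1−.
Ligand charges: 1×nitrato (-1 each), 1×aqua (neutral), 1×bromo (-1 each), 1×isothiocyanato (-1 each); total -3. So Co + (-3) = 1−, giving Co = +2.
The complex ion is anionic, so cobalt takes the -ate form cobaltate(II).

ammonium aquabromoisothiocyanatonitratocobaltate(II)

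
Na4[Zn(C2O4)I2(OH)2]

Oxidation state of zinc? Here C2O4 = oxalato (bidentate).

+2

4 sodium outside the brackets (+1 each) → the complex ion is 4−.
Ligand charges: 2×OH = -2; 1×C2O4 = -2; 2×I = -2; sum -6.
Zn + (-6) = 4− ⇒ Zn is +2.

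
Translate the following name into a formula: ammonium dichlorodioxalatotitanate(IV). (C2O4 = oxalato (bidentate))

(NH4)2[Ti(C2O4)2Cl2]

Ligands: 2 oxalato (C2O4, -2), 2 chloro (Cl, -1). Ligand charge sum = -6.
With Ti in oxidation state +4, the complex ion is [Ti...]^2−.
Charge balance with ammonium (+1) requires 1 complex ion per 2 ammonium.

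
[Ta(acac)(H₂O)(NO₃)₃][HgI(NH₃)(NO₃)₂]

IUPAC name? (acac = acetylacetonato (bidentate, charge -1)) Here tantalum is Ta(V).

Both ions are complex: the cation is named first with the plain metal name, the anion second with the -ate form; each ion's ligands are alphabetised independently.
Ta is given as +5; the cation's ligand charges sum to -4, so the complex cation is 1+.
A 1:1 salt means the anion carries the equal and opposite charge, 1−.
Anion: ligand charges sum to -3; for the ion to be 1−, Hg = +2.

(acetylacetonato)aquatrinitratotantalum(V) ammineiododinitratomercurate(II)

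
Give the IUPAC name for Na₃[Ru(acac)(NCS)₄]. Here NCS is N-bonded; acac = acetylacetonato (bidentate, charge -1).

The 3 sodium counter-ions carry a total charge of +3, so each complex ion is 3−.
Ligand charges: 4×isothiocyanato (-1 each), 1×acetylacetonato (-1 each); total -5. So Ru + (-5) = 3−, giving Ru = +2.
Ligands are named alphabetically: acetylacetonato before isothiocyanato.
The complex ion is anionic, so ruthenium takes the -ate form ruthenate(II).

sodium (acetylacetonato)tetraisothiocyanatoruthenate(II)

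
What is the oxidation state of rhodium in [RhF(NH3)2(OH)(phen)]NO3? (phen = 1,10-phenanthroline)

1 nitrate outside the brackets (-1 each) → the complex ion is 1+.
Ligand charges: 1×F = -1; 1×phen neutral; 2×NH3 neutral; 1×OH = -1; sum -2.
Rh + (-2) = 1+ ⇒ Rh is +3.

+3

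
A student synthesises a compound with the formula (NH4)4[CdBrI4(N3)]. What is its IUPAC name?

The 4 ammonium counter-ions carry a total charge of +4, so each complex ion is 4−.
Ligand charges: 4×iodo (-1 each), 1×bromo (-1 each), 1×azido (-1 each); total -6. So Cd + (-6) = 4−, giving Cd = +2.
Ligands are named alphabetically: azido before bromo before iodo.
The complex ion is anionic, so cadmium takes the -ate form cadmate(II).

ammonium azidobromotetraiodocadmate(II)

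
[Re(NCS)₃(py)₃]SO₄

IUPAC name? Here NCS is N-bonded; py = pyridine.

triisothiocyanatotris(pyridine)rhenium(V) sulfate

The 1 sulfate counter-ion carries a total charge of -2, so each complex ion is 2+.
Ligand charges: 3×isothiocyanato (-1 each), 3×pyridine (neutral); total -3. So Re + (-3) = 2+, giving Re = +5.
Ligands are named alphabetically: isothiocyanato before pyridine.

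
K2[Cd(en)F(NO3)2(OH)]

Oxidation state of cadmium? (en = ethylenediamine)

+2

2 potassium outside the brackets (+1 each) → the complex ion is 2−.
Ligand charges: 1×F = -1; 1×OH = -1; 1×en neutral; 2×NO3 = -2; sum -4.
Cd + (-4) = 2− ⇒ Cd is +2.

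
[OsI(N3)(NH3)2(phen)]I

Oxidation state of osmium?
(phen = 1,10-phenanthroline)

+3

1 iodide outside the brackets (-1 each) → the complex ion is 1+.
Ligand charges: 1×I = -1; 1×N3 = -1; 2×NH3 neutral; 1×phen neutral; sum -2.
Os + (-2) = 1+ ⇒ Os is +3.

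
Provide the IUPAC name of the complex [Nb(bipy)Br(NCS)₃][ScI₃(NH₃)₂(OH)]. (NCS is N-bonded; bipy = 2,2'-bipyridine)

Scandium is always +3 in its complexes; the anion's ligand charges sum to -4, so the complex anion is 1−.
A 1:1 salt means the cation carries the equal and opposite charge, 1+.
Cation: ligand charges sum to -4; for the ion to be 1+, Nb = +5.

(2,2'-bipyridine)bromotriisothiocyanatoniobium(V) diamminehydroxotriiodoscandate(III)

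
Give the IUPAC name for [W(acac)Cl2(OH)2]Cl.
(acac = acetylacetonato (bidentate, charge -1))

The 1 chloride counter-ion carries a total charge of -1, so each complex ion is 1+.
Ligand charges: 1×acetylacetonato (-1 each), 2×chloro (-1 each), 2×hydroxo (-1 each); total -5. So W + (-5) = 1+, giving W = +6.
Ligands are named alphabetically: acetylacetonato before chloro before hydroxo.

(acetylacetonato)dichlorodihydroxotungsten(VI) chloride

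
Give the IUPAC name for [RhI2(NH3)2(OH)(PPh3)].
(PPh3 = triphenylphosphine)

diamminehydroxodiiodo(triphenylphosphine)rhodium(III)

There is no counter-ion, so the complex is neutral overall.
Ligand charges: 1×hydroxo (-1 each), 2×iodo (-1 each), 1×triphenylphosphine (neutral), 2×ammine (neutral); total -3. So Rh + (-3) = 0, giving Rh = +3.
Ligands are named alphabetically: ammine before hydroxo before iodo before triphenylphosphine.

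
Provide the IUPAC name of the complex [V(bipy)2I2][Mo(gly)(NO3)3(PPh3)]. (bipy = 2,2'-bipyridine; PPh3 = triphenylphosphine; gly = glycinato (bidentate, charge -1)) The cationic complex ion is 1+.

bis(2,2'-bipyridine)diiodovanadium(III) (glycinato)trinitrato(triphenylphosphine)molybdate(III)

Both ions are complex: the cation is named first with the plain metal name, the anion second with the -ate form; each ion's ligands are alphabetised independently.
The complex cation is given as 1+; its ligand charges sum to -2, so V = +3.
A 1:1 salt means the anion carries the equal and opposite charge, 1−.
Anion: ligand charges sum to -4; for the ion to be 1−, Mo = +3.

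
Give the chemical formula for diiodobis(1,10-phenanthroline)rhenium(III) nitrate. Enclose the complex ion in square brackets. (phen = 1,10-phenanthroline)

[ReI2(phen)2]NO3

Ligands: 2 iodo (I, -1), 2 1,10-phenanthroline (phen, neutral). Ligand charge sum = -2.
Charge balance with nitrate (-1) requires 1 complex ion per 1 nitrate.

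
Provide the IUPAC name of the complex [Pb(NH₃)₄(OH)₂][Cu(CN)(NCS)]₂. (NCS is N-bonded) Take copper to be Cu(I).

Both ions are complex: the cation is named first with the plain metal name, the anion second with the -ate form; each ion's ligands are alphabetised independently.
Cu is given as +1; the anion's ligand charges sum to -2, so the complex anion is 1−.
With 2 anions per cation, the cation must be 2×1 = 2+.
Cation: ligand charges sum to -2; for the ion to be 2+, Pb = +4.

tetraamminedihydroxolead(IV) cyanoisothiocyanatocuprate(I)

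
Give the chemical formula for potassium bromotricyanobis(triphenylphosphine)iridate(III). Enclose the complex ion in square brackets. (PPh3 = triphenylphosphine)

K[IrBr(CN)3(PPh3)2]

Ligands: 3 cyano (CN, -1), 1 bromo (Br, -1), 2 triphenylphosphine (PPh3, neutral). Ligand charge sum = -4.
Charge balance with potassium (+1) requires 1 complex ion per 1 potassium.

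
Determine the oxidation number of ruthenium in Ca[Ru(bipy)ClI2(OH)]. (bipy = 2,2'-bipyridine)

1 calcium outside the brackets (+2 each) → the complex ion is 2−.
Ligand charges: 1×OH = -1; 1×bipy neutral; 2×I = -2; 1×Cl = -1; sum -4.
Ru + (-4) = 2− ⇒ Ru is +2.

+2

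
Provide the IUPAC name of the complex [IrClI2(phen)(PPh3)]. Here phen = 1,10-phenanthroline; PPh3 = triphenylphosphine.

There is no counter-ion, so the complex is neutral overall.
Ligand charges: 1×chloro (-1 each), 2×iodo (-1 each), 1×1,10-phenanthroline (neutral), 1×triphenylphosphine (neutral); total -3. So Ir + (-3) = 0, giving Ir = +3.
Ligands are named alphabetically: chloro before iodo before phenanthroline before triphenylphosphine.

chlorodiiodo(1,10-phenanthroline)(triphenylphosphine)iridium(III)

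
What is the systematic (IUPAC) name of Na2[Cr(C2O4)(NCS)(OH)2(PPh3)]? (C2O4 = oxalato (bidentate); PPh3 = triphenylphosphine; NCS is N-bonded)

sodium dihydroxoisothiocyanatooxalato(triphenylphosphine)chromate(III)

The 2 sodium counter-ions carry a total charge of +2, so each complex ion is 2−.
Ligand charges: 2×hydroxo (-1 each), 1×oxalato (-2 each), 1×triphenylphosphine (neutral), 1×isothiocyanato (-1 each); total -5. So Cr + (-5) = 2−, giving Cr = +3.
The complex ion is anionic, so chromium takes the -ate form chromate(III).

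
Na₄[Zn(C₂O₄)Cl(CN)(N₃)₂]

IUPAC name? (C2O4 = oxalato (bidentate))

sodium diazidochlorocyanooxalatozincate(II)

The 4 sodium counter-ions carry a total charge of +4, so each complex ion is 4−.
Ligand charges: 1×chloro (-1 each), 2×azido (-1 each), 1×cyano (-1 each), 1×oxalato (-2 each); total -6. So Zn + (-6) = 4−, giving Zn = +2.
Ligands are named alphabetically: azido before chloro before cyano before oxalato.
The complex ion is anionic, so zinc takes the -ate form zincate(II).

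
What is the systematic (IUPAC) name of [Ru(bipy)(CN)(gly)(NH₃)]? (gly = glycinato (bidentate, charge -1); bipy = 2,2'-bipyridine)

ammine(2,2'-bipyridine)cyano(glycinato)ruthenium(II)

There is no counter-ion, so the complex is neutral overall.
Ligand charges: 1×ammine (neutral), 1×glycinato (-1 each), 1×cyano (-1 each), 1×2,2'-bipyridine (neutral); total -2. So Ru + (-2) = 0, giving Ru = +2.
Ligands are named alphabetically: ammine before bipyridine before cyano before glycinato.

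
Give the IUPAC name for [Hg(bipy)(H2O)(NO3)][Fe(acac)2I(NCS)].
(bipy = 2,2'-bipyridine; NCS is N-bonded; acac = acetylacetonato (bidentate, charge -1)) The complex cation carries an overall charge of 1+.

aqua(2,2'-bipyridine)nitratomercury(II) bis(acetylacetonato)iodoisothiocyanatoferrate(III)

The complex cation is given as 1+; its ligand charges sum to -1, so Hg = +2.
A 1:1 salt means the anion carries the equal and opposite charge, 1−.
Anion: ligand charges sum to -4; for the ion to be 1−, Fe = +3.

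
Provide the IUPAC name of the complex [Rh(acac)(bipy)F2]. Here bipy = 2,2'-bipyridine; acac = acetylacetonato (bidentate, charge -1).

There is no counter-ion, so the complex is neutral overall.
Ligand charges: 1×2,2'-bipyridine (neutral), 1×acetylacetonato (-1 each), 2×fluoro (-1 each); total -3. So Rh + (-3) = 0, giving Rh = +3.
Ligands are named alphabetically: acetylacetonato before bipyridine before fluoro.

(acetylacetonato)(2,2'-bipyridine)difluororhodium(III)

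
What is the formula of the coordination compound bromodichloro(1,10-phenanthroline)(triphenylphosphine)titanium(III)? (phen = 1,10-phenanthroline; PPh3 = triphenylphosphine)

Ligands: 1 1,10-phenanthroline (phen, neutral), 1 triphenylphosphine (PPh3, neutral), 2 chloro (Cl, -1), 1 bromo (Br, -1). Ligand charge sum = -3.
With Ti in oxidation state +3, the complex ion is [Ti...].

[TiBrCl2(phen)(PPh3)]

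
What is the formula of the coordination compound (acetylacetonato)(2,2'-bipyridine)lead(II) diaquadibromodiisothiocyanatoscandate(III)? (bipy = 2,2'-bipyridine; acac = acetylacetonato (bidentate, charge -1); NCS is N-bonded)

Cation [Pb…]: ligand charges -1, Pb(II) ⇒ ion charge 1+.
Anion [Sc…]: ligand charges -4, Sc(III) ⇒ ion charge 1−.
One 1+ cation balances one 1− anion.

[Pb(acac)(bipy)][ScBr2(H2O)2(NCS)2]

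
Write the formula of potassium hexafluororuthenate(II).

K4[RuF6]

Ligands: 6 fluoro (F, -1). Ligand charge sum = -6.
With Ru in oxidation state +2, the complex ion is [Ru...]^4−.
Charge balance with potassium (+1) requires 1 complex ion per 4 potassium.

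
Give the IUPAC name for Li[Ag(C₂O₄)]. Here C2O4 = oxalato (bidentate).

The 1 lithium counter-ion carries a total charge of +1, so each complex ion is 1−.
Ligand charges: 1×oxalato (-2 each); total -2. So Ag + (-2) = 1−, giving Ag = +1.
The complex ion is anionic, so silver takes the -ate form argentate(I).

lithium oxalatoargentate(I)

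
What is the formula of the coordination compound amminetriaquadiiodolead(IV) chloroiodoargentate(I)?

Cation [Pb…]: ligand charges -2, Pb(IV) ⇒ ion charge 2+.
Anion [Ag…]: ligand charges -2, Ag(I) ⇒ ion charge 1−.
One 2+ cation requires 2 of the 1− anion.

[Pb(H2O)3I2(NH3)][AgClI]2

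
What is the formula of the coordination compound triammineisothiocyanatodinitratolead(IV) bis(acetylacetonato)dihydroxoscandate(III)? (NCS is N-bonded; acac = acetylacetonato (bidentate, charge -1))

[Pb(NCS)(NH3)3(NO3)2][Sc(acac)2(OH)2]

Cation [Pb…]: ligand charges -3, Pb(IV) ⇒ ion charge 1+.
Anion [Sc…]: ligand charges -4, Sc(III) ⇒ ion charge 1−.
One 1+ cation balances one 1− anion.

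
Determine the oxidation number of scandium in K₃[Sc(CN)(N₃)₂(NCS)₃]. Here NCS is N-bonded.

+3

3 potassium outside the brackets (+1 each) → the complex ion is 3−.
Ligand charges: 3×NCS = -3; 2×N3 = -2; 1×CN = -1; sum -6.
Sc + (-6) = 3− ⇒ Sc is +3.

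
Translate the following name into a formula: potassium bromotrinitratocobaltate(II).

Ligands: 3 nitrato (NO3, -1), 1 bromo (Br, -1). Ligand charge sum = -4.
Charge balance with potassium (+1) requires 1 complex ion per 2 potassium.

K2[CoBr(NO3)3]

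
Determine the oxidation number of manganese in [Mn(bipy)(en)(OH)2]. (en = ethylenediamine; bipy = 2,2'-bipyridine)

+2

No counter-ion: the bracketed complex is neutral.
Ligand charges: 1×en neutral; 2×OH = -2; 1×bipy neutral; sum -2.
Mn + (-2) = 0 ⇒ Mn is +2.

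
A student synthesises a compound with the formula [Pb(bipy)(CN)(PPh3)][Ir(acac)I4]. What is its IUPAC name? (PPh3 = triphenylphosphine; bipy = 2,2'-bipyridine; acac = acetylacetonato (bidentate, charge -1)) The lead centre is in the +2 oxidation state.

Both ions are complex: the cation is named first with the plain metal name, the anion second with the -ate form; each ion's ligands are alphabetised independently.
Pb is given as +2; the cation's ligand charges sum to -1, so the complex cation is 1+.
A 1:1 salt means the anion carries the equal and opposite charge, 1−.
Anion: ligand charges sum to -5; for the ion to be 1−, Ir = +4.

(2,2'-bipyridine)cyano(triphenylphosphine)lead(II) (acetylacetonato)tetraiodoiridate(IV)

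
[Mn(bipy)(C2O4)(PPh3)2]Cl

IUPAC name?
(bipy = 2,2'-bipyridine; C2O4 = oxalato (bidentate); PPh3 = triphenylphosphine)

(2,2'-bipyridine)oxalatobis(triphenylphosphine)manganese(III) chloride

The 1 chloride counter-ion carries a total charge of -1, so each complex ion is 1+.
Ligand charges: 1×2,2'-bipyridine (neutral), 1×oxalato (-2 each), 2×triphenylphosphine (neutral); total -2. So Mn + (-2) = 1+, giving Mn = +3.
Ligands are named alphabetically: bipyridine before oxalato before triphenylphosphine.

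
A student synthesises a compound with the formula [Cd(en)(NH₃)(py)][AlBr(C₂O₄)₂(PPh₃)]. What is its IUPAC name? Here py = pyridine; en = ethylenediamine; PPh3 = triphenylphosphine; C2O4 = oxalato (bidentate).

Cadmium is always +2 in its complexes; the cation's ligand charges sum to 0, so the complex cation is 2+.
A 1:1 salt means the anion carries the equal and opposite charge, 2−.
Anion: ligand charges sum to -5; for the ion to be 2−, Al = +3.

ammine(ethylenediamine)(pyridine)cadmium(II) bromodioxalato(triphenylphosphine)aluminate(III)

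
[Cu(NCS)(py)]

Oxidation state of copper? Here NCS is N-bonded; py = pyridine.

+1

No counter-ion: the bracketed complex is neutral.
Ligand charges: 1×NCS = -1; 1×py neutral; sum -1.
Cu + (-1) = 0 ⇒ Cu is +1.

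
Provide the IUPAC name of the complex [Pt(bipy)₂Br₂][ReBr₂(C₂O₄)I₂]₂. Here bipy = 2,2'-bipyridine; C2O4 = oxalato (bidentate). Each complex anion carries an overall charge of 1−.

Both ions are complex: the cation is named first with the plain metal name, the anion second with the -ate form; each ion's ligands are alphabetised independently.
The complex anion is given as 1−; its ligand charges sum to -6, so Re = +5.
With 2 anions per cation, the cation must be 2×1 = 2+.
Cation: ligand charges sum to -2; for the ion to be 2+, Pt = +4.

bis(2,2'-bipyridine)dibromoplatinum(IV) dibromodiiodooxalatorhenate(V)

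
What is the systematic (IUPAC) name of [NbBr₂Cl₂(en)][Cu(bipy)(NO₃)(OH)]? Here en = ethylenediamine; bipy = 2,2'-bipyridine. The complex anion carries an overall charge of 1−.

dibromodichloro(ethylenediamine)niobium(V) (2,2'-bipyridine)hydroxonitratocuprate(I)

Both ions are complex: the cation is named first with the plain metal name, the anion second with the -ate form; each ion's ligands are alphabetised independently.
The complex anion is given as 1−; its ligand charges sum to -2, so Cu = +1.
A 1:1 salt means the cation carries the equal and opposite charge, 1+.
Cation: ligand charges sum to -4; for the ion to be 1+, Nb = +5.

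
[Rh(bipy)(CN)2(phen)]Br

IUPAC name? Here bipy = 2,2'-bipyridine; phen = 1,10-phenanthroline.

(2,2'-bipyridine)dicyano(1,10-phenanthroline)rhodium(III) bromide

The 1 bromide counter-ion carries a total charge of -1, so each complex ion is 1+.
Ligand charges: 2×cyano (-1 each), 1×2,2'-bipyridine (neutral), 1×1,10-phenanthroline (neutral); total -2. So Rh + (-2) = 1+, giving Rh = +3.
Ligands are named alphabetically: bipyridine before cyano before phenanthroline.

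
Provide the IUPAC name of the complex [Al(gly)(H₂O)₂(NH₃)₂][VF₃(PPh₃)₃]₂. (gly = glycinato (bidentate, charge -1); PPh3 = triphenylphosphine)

diamminediaqua(glycinato)aluminium(III) trifluorotris(triphenylphosphine)vanadate(II)

Aluminium is always +3 in its complexes; the cation's ligand charges sum to -1, so the complex cation is 2+.
With 2 anions per cation, each anion must be 2/2 = 1−.
Anion: ligand charges sum to -3; for the ion to be 1−, V = +2.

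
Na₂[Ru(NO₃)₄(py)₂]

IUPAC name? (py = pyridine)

The 2 sodium counter-ions carry a total charge of +2, so each complex ion is 2−.
Ligand charges: 2×pyridine (neutral), 4×nitrato (-1 each); total -4. So Ru + (-4) = 2−, giving Ru = +2.
The complex ion is anionic, so ruthenium takes the -ate form ruthenate(II).

sodium tetranitratobis(pyridine)ruthenate(II)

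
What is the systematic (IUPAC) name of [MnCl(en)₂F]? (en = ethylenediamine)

chlorobis(ethylenediamine)fluoromanganese(II)

There is no counter-ion, so the complex is neutral overall.
Ligand charges: 2×ethylenediamine (neutral), 1×chloro (-1 each), 1×fluoro (-1 each); total -2. So Mn + (-2) = 0, giving Mn = +2.
Ligands are named alphabetically: chloro before ethylenediamine before fluoro.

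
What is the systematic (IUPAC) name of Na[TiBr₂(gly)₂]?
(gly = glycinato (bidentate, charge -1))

The 1 sodium counter-ion carries a total charge of +1, so each complex ion is 1−.
Ligand charges: 2×glycinato (-1 each), 2×bromo (-1 each); total -4. So Ti + (-4) = 1−, giving Ti = +3.
Ligands are named alphabetically: bromo before glycinato.
The complex ion is anionic, so titanium takes the -ate form titanate(III).

sodium dibromobis(glycinato)titanate(III)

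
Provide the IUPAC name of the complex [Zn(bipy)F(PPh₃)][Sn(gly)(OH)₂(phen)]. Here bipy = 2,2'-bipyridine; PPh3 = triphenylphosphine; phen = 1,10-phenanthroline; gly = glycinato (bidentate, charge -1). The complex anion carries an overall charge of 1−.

The complex anion is given as 1−; its ligand charges sum to -3, so Sn = +2.
A 1:1 salt means the cation carries the equal and opposite charge, 1+.
Cation: ligand charges sum to -1; for the ion to be 1+, Zn = +2.

(2,2'-bipyridine)fluoro(triphenylphosphine)zinc(II) (glycinato)dihydroxo(1,10-phenanthroline)stannate(II)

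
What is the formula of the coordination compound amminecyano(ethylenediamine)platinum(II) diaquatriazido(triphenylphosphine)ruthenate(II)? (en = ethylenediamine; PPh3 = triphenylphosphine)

Cation [Pt…]: ligand charges -1, Pt(II) ⇒ ion charge 1+.
Anion [Ru…]: ligand charges -3, Ru(II) ⇒ ion charge 1−.
One 1+ cation balances one 1− anion.

[Pt(CN)(en)(NH3)][Ru(H2O)2(N3)3(PPh3)]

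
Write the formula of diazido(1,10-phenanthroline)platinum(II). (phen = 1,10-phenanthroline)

[Pt(N3)2(phen)]

Ligands: 2 azido (N3, -1), 1 1,10-phenanthroline (phen, neutral). Ligand charge sum = -2.
With Pt in oxidation state +2, the complex ion is [Pt...].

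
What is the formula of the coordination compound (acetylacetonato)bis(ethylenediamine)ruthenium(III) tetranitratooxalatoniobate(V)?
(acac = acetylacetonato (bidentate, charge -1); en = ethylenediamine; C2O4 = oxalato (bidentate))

[Ru(acac)(en)2][Nb(C2O4)(NO3)4]2

Cation [Ru…]: ligand charges -1, Ru(III) ⇒ ion charge 2+.
Anion [Nb…]: ligand charges -6, Nb(V) ⇒ ion charge 1−.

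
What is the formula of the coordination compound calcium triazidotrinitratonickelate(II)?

Ligands: 3 nitrato (NO3, -1), 3 azido (N3, -1). Ligand charge sum = -6.
With Ni in oxidation state +2, the complex ion is [Ni...]^4−.
Charge balance with calcium (+2) requires 1 complex ion per 2 calcium.

Ca2[Ni(N3)3(NO3)3]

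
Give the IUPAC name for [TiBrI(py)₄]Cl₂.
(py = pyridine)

bromoiodotetrakis(pyridine)titanium(IV) chloride

The 2 chloride counter-ions carry a total charge of -2, so each complex ion is 2+.
Ligand charges: 1×bromo (-1 each), 4×pyridine (neutral), 1×iodo (-1 each); total -2. So Ti + (-2) = 2+, giving Ti = +4.
Ligands are named alphabetically: bromo before iodo before pyridine.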